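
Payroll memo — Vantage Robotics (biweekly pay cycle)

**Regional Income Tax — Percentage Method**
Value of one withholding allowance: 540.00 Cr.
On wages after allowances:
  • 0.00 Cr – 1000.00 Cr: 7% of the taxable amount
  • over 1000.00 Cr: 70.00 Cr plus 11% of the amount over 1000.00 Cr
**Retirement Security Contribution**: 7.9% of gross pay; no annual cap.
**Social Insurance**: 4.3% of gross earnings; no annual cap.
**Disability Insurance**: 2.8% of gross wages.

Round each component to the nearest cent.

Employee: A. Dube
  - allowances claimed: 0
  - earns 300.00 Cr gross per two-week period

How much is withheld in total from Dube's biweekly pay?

66.00 Cr

Regional Income Tax: taxable = 300.00 Cr
  7% × 300.00 Cr = 21.00 Cr
Retirement Security Contribution: 7.9% × 300.00 Cr = 23.70 Cr
Social Insurance: 4.3% × 300.00 Cr = 12.90 Cr
Disability Insurance: 2.8% × 300.00 Cr = 8.40 Cr
Total: 21.00 Cr + 23.70 Cr + 12.90 Cr + 8.40 Cr = 66.00 Cr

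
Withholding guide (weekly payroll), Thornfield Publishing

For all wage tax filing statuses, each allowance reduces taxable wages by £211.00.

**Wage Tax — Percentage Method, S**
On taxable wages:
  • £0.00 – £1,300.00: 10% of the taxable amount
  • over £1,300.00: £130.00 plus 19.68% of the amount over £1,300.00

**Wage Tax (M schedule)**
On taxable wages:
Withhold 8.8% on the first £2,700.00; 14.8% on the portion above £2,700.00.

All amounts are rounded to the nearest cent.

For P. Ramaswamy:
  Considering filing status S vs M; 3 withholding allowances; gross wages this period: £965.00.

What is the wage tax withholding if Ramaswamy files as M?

Wage Tax (M): taxable = £965.00 − 3×£211.00 = £332.00
  8.8% × £332.00 = £29.22

£29.22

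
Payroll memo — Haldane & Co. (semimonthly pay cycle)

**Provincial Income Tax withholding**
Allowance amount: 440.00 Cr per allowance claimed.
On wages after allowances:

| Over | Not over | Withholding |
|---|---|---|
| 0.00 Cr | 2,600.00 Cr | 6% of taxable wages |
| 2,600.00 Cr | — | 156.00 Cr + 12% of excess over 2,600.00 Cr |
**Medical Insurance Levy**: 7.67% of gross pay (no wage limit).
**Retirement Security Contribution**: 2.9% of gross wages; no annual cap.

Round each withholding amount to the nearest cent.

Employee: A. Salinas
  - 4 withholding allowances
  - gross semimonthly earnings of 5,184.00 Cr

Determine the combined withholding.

802.83 Cr

Provincial Income Tax: taxable = 5,184.00 Cr − 4×440.00 Cr = 3,424.00 Cr
  156.00 Cr + 12% × (3,424.00 Cr − 2,600.00 Cr) = 156.00 Cr + 12% × 824.00 Cr = 254.88 Cr
Medical Insurance Levy: 7.67% × 5,184.00 Cr = 397.61 Cr
Retirement Security Contribution: 2.9% × 5,184.00 Cr = 150.34 Cr
Total: 254.88 Cr + 397.61 Cr + 150.34 Cr = 802.83 Cr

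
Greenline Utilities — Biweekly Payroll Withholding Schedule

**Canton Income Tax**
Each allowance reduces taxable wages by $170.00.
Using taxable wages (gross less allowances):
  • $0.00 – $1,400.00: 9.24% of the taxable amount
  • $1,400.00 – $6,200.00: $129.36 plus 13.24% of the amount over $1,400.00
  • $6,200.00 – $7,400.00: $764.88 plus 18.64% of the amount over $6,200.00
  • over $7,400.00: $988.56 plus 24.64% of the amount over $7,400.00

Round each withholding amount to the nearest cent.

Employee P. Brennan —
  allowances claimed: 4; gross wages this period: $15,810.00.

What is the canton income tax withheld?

$2,893.23

Canton Income Tax: taxable = $15,810.00 − 4×$170.00 = $15,130.00
  $988.56 + 24.64% × ($15,130.00 − $7,400.00) = $988.56 + 24.64% × $7,730.00 = $2,893.23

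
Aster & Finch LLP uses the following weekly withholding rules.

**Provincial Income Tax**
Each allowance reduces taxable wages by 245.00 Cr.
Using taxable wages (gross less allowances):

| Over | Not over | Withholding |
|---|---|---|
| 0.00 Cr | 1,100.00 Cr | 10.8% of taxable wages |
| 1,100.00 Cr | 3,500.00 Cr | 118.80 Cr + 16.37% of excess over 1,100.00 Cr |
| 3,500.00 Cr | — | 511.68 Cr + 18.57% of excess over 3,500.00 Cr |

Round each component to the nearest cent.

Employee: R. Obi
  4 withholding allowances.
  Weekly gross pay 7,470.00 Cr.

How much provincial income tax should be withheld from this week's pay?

Provincial Income Tax: taxable = 7,470.00 Cr − 4×245.00 Cr = 6,490.00 Cr
  511.68 Cr + 18.57% × (6,490.00 Cr − 3,500.00 Cr) = 511.68 Cr + 18.57% × 2,990.00 Cr = 1,066.92 Cr

1,066.92 Cr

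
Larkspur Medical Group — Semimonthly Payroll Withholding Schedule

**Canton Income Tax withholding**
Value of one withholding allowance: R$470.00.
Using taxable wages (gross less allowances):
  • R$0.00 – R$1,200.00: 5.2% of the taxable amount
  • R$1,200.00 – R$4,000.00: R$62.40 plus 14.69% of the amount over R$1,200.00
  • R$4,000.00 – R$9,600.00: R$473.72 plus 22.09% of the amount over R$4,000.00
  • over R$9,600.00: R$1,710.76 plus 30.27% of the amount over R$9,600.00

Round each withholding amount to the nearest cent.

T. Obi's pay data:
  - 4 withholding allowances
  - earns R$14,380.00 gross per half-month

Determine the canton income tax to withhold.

Canton Income Tax: taxable = R$14,380.00 − 4×R$470.00 = R$12,500.00
  R$1,710.76 + 30.27% × (R$12,500.00 − R$9,600.00) = R$1,710.76 + 30.27% × R$2,900.00 = R$2,588.59

R$2,588.59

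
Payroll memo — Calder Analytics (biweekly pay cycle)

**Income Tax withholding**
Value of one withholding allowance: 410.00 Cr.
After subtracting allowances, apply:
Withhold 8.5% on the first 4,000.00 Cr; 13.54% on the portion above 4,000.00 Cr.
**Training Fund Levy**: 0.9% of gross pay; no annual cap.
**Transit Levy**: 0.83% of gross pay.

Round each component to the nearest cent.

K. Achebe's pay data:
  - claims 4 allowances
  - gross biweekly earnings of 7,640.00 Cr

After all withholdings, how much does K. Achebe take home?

Income Tax: taxable = 7,640.00 Cr − 4×410.00 Cr = 6,000.00 Cr
  340.00 Cr + 13.54% × (6,000.00 Cr − 4,000.00 Cr) = 340.00 Cr + 13.54% × 2,000.00 Cr = 610.80 Cr
Training Fund Levy: 0.9% × 7,640.00 Cr = 68.76 Cr
Transit Levy: 0.83% × 7,640.00 Cr = 63.41 Cr
Total withheld: 610.80 Cr + 68.76 Cr + 63.41 Cr = 742.97 Cr
Net pay: 7,640.00 Cr − 742.97 Cr = 6,897.03 Cr

6,897.03 Cr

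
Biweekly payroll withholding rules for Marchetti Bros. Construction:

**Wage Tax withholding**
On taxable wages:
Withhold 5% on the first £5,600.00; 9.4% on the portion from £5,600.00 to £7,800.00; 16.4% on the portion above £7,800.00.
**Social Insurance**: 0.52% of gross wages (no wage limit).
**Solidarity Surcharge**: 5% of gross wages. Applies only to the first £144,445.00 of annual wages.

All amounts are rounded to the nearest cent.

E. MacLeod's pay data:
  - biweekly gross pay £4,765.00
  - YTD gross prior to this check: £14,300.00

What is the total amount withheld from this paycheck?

£501.28

Wage Tax: taxable = £4,765.00
  5% × £4,765.00 = £238.25
Social Insurance: 0.52% × £4,765.00 = £24.78
Solidarity Surcharge: 5% × £4,765.00 = £238.25
Total: £238.25 + £24.78 + £238.25 = £501.28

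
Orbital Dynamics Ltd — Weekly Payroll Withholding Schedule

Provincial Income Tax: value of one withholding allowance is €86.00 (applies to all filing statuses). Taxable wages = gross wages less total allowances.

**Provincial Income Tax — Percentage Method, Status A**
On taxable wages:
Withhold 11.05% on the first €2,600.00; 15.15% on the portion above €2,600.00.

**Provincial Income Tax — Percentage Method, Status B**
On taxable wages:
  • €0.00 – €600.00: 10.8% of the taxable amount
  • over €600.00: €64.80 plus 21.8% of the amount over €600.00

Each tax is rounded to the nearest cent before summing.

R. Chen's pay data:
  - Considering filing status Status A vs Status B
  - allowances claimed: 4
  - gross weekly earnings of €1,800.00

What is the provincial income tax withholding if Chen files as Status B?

€251.41

Provincial Income Tax (Status B): taxable = €1,800.00 − 4×€86.00 = €1,456.00
  €64.80 + 21.8% × (€1,456.00 − €600.00) = €64.80 + 21.8% × €856.00 = €251.41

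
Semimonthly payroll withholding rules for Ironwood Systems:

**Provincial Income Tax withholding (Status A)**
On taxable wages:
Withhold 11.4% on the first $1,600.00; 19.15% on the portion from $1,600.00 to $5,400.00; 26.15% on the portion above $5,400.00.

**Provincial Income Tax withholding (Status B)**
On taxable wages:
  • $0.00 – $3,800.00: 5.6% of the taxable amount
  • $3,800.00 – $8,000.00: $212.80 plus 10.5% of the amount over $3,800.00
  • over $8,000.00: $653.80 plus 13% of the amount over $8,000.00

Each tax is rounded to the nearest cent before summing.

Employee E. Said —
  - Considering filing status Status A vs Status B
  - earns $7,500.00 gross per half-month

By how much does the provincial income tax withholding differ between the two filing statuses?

$857.95

Provincial Income Tax (Status A): taxable = $7,500.00
  $910.10 + 26.15% × ($7,500.00 − $5,400.00) = $910.10 + 26.15% × $2,100.00 = $1,459.25
Provincial Income Tax (Status B): taxable = $7,500.00
  $212.80 + 10.5% × ($7,500.00 − $3,800.00) = $212.80 + 10.5% × $3,700.00 = $601.30
Difference: |$1,459.25 − $601.30| = $857.95 (higher under Status A)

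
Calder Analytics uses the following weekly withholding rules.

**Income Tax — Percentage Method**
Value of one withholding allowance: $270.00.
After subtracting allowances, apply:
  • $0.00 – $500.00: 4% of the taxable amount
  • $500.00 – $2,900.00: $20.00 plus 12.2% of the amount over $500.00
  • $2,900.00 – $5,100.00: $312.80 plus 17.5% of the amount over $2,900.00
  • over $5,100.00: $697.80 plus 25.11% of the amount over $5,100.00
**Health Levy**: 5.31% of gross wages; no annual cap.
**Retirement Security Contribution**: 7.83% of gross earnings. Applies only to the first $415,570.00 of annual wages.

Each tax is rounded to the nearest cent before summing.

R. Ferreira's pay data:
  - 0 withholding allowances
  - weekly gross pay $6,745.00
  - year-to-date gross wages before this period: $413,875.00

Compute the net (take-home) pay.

Income Tax: taxable = $6,745.00
  $697.80 + 25.11% × ($6,745.00 − $5,100.00) = $697.80 + 25.11% × $1,645.00 = $1,110.86
Health Levy: 5.31% × $6,745.00 = $358.16
Retirement Security Contribution: cap $415,570.00 − YTD $413,875.00 = $1,695.00 subject; 7.83% × $1,695.00 = $132.72
Total withheld: $1,110.86 + $358.16 + $132.72 = $1,601.74
Net pay: $6,745.00 − $1,601.74 = $5,143.26

$5,143.26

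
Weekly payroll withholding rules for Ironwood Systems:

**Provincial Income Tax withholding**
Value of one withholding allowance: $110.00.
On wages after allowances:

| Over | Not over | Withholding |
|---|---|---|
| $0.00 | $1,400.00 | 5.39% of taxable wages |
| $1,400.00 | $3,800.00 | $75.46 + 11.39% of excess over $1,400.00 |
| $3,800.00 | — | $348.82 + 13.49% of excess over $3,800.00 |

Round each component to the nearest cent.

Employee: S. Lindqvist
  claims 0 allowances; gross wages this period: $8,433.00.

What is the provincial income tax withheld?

$973.81

Provincial Income Tax: taxable = $8,433.00
  $348.82 + 13.49% × ($8,433.00 − $3,800.00) = $348.82 + 13.49% × $4,633.00 = $973.81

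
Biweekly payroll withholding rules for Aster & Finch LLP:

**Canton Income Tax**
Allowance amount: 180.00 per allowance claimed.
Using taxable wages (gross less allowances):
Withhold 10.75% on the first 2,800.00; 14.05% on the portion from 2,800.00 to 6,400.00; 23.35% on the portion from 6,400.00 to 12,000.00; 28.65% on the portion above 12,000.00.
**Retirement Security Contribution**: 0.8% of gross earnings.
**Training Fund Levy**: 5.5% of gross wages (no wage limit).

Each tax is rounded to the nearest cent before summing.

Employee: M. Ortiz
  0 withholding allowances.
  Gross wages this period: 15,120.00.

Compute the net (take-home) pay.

11,159.16

Canton Income Tax: taxable = 15,120.00
  2,114.40 + 28.65% × (15,120.00 − 12,000.00) = 2,114.40 + 28.65% × 3,120.00 = 3,008.28
Retirement Security Contribution: 0.8% × 15,120.00 = 120.96
Training Fund Levy: 5.5% × 15,120.00 = 831.60
Total withheld: 3,008.28 + 120.96 + 831.60 = 3,960.84
Net pay: 15,120.00 − 3,960.84 = 11,159.16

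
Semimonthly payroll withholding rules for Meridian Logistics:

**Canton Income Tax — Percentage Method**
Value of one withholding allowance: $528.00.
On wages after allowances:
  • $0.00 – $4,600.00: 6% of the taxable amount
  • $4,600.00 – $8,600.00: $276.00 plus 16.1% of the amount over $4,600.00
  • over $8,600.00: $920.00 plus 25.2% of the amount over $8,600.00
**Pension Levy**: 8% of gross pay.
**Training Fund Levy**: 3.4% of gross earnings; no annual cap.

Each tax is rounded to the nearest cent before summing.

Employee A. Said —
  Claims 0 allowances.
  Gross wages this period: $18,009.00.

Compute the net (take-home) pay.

$12,664.90

Canton Income Tax: taxable = $18,009.00
  $920.00 + 25.2% × ($18,009.00 − $8,600.00) = $920.00 + 25.2% × $9,409.00 = $3,291.07
Pension Levy: 8% × $18,009.00 = $1,440.72
Training Fund Levy: 3.4% × $18,009.00 = $612.31
Total withheld: $3,291.07 + $1,440.72 + $612.31 = $5,344.10
Net pay: $18,009.00 − $5,344.10 = $12,664.90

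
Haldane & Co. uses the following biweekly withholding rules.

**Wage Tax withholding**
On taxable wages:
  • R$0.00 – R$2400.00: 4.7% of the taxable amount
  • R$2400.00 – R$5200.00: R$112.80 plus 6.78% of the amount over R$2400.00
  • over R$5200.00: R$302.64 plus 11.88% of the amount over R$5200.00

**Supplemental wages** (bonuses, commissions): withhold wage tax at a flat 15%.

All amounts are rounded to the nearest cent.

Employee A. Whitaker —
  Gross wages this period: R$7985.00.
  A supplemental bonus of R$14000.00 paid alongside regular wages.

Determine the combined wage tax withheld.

R$2733.50

Wage Tax: taxable = R$7985.00
  R$302.64 + 11.88% × (R$7985.00 − R$5200.00) = R$302.64 + 11.88% × R$2785.00 = R$633.50
Supplemental (15% flat on bonus): 15% × R$14000.00 = R$2100.00
Total wage tax: R$633.50 + R$2100.00 = R$2733.50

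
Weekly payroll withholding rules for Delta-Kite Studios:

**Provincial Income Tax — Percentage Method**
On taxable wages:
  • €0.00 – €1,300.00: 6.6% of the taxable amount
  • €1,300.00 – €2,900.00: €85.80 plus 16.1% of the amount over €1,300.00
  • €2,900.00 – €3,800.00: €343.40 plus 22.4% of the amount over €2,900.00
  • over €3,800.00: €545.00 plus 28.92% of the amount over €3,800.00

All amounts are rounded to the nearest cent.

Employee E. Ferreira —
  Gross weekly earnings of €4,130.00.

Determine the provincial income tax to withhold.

Provincial Income Tax: taxable = €4,130.00
  €545.00 + 28.92% × (€4,130.00 − €3,800.00) = €545.00 + 28.92% × €330.00 = €640.44

€640.44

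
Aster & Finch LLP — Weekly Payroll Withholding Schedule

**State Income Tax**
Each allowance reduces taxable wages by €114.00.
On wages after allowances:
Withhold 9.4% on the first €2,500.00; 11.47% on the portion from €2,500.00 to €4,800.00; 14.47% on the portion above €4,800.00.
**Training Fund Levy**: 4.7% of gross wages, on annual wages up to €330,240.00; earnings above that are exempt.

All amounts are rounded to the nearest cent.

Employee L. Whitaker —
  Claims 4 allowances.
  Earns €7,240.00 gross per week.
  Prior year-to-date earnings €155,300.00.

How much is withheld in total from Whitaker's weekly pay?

€1,126.17

State Income Tax: taxable = €7,240.00 − 4×€114.00 = €6,784.00
  €498.81 + 14.47% × (€6,784.00 − €4,800.00) = €498.81 + 14.47% × €1,984.00 = €785.89
Training Fund Levy: 4.7% × €7,240.00 = €340.28
Total: €785.89 + €340.28 = €1,126.17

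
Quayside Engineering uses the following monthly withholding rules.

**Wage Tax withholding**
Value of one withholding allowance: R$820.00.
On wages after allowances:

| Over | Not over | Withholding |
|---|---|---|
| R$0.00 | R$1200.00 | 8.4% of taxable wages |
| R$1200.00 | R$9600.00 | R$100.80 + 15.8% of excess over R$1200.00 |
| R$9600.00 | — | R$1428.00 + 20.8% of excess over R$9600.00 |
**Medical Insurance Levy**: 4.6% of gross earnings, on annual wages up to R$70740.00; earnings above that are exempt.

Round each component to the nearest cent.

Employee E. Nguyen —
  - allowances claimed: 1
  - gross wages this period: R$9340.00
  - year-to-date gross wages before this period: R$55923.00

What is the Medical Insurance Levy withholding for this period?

R$429.64

Medical Insurance Levy: 4.6% × R$9340.00 = R$429.64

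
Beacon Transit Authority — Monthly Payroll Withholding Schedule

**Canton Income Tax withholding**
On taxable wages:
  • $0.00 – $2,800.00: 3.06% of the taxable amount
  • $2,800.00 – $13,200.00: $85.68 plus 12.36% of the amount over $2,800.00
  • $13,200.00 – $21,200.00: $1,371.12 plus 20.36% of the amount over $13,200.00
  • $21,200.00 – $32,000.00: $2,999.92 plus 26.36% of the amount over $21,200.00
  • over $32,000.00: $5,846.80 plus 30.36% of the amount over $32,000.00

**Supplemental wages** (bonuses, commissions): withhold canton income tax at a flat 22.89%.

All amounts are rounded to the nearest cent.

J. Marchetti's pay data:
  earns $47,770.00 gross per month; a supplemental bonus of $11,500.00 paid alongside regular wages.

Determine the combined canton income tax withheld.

Canton Income Tax: taxable = $47,770.00
  $5,846.80 + 30.36% × ($47,770.00 − $32,000.00) = $5,846.80 + 30.36% × $15,770.00 = $10,634.57
Supplemental (22.89% flat on bonus): 22.89% × $11,500.00 = $2,632.35
Total canton income tax: $10,634.57 + $2,632.35 = $13,266.92

$13,266.92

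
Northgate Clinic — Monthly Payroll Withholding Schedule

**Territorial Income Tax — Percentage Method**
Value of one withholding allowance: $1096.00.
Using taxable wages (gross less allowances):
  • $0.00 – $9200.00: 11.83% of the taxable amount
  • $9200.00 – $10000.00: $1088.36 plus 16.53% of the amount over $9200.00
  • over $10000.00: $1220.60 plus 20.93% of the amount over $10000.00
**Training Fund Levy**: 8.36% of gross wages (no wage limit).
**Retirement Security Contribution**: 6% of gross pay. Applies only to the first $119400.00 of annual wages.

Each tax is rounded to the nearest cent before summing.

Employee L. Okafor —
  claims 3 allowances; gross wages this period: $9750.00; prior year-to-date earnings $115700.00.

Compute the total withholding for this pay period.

$1801.55

Territorial Income Tax: taxable = $9750.00 − 3×$1096.00 = $6462.00
  11.83% × $6462.00 = $764.45
Training Fund Levy: 8.36% × $9750.00 = $815.10
Retirement Security Contribution: cap $119400.00 − YTD $115700.00 = $3700.00 subject; 6% × $3700.00 = $222.00
Total: $764.45 + $815.10 + $222.00 = $1801.55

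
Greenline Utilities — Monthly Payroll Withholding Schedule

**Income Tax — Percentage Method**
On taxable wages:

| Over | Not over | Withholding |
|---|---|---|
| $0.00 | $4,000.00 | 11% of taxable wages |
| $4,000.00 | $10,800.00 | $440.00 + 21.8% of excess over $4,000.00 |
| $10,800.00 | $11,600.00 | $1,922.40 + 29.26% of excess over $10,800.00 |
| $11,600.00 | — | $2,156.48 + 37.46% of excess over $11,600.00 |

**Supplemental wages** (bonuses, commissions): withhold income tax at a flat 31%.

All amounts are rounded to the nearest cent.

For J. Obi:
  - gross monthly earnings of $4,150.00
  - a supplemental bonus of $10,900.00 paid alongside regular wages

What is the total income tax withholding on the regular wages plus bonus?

$3,851.70

Income Tax: taxable = $4,150.00
  $440.00 + 21.8% × ($4,150.00 − $4,000.00) = $440.00 + 21.8% × $150.00 = $472.70
Supplemental (31% flat on bonus): 31% × $10,900.00 = $3,379.00
Total income tax: $472.70 + $3,379.00 = $3,851.70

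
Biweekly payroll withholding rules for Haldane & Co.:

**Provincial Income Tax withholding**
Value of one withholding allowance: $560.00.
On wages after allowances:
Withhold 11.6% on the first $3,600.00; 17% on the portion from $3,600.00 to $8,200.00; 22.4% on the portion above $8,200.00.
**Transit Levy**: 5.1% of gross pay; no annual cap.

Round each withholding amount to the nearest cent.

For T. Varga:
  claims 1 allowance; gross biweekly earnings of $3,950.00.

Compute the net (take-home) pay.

Provincial Income Tax: taxable = $3,950.00 − 1×$560.00 = $3,390.00
  11.6% × $3,390.00 = $393.24
Transit Levy: 5.1% × $3,950.00 = $201.45
Total withheld: $393.24 + $201.45 = $594.69
Net pay: $3,950.00 − $594.69 = $3,355.31

$3,355.31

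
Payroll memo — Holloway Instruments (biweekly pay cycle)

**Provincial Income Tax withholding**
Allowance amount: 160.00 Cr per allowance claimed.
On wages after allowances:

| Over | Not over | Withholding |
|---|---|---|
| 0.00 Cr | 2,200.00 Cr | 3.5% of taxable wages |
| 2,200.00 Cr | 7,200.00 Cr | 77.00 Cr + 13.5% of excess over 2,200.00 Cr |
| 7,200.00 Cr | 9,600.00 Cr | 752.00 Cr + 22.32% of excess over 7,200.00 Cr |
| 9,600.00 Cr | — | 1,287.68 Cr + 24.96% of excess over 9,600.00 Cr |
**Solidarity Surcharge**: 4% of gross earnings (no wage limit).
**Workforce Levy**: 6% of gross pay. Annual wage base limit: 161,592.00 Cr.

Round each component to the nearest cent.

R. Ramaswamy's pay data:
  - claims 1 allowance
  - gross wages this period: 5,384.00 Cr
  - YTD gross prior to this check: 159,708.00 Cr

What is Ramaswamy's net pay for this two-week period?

4,570.36 Cr

Provincial Income Tax: taxable = 5,384.00 Cr − 1×160.00 Cr = 5,224.00 Cr
  77.00 Cr + 13.5% × (5,224.00 Cr − 2,200.00 Cr) = 77.00 Cr + 13.5% × 3,024.00 Cr = 485.24 Cr
Solidarity Surcharge: 4% × 5,384.00 Cr = 215.36 Cr
Workforce Levy: cap 161,592.00 Cr − YTD 159,708.00 Cr = 1,884.00 Cr subject; 6% × 1,884.00 Cr = 113.04 Cr
Total withheld: 485.24 Cr + 215.36 Cr + 113.04 Cr = 813.64 Cr
Net pay: 5,384.00 Cr − 813.64 Cr = 4,570.36 Cr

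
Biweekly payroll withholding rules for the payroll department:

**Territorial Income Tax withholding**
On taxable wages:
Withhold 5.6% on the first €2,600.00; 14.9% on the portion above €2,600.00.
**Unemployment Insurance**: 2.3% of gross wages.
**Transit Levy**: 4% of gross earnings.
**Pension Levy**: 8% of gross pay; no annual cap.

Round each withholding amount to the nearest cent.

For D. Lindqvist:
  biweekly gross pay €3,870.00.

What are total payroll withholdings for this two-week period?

€888.24

Territorial Income Tax: taxable = €3,870.00
  €145.60 + 14.9% × (€3,870.00 − €2,600.00) = €145.60 + 14.9% × €1,270.00 = €334.83
Unemployment Insurance: 2.3% × €3,870.00 = €89.01
Transit Levy: 4% × €3,870.00 = €154.80
Pension Levy: 8% × €3,870.00 = €309.60
Total: €334.83 + €89.01 + €154.80 + €309.60 = €888.24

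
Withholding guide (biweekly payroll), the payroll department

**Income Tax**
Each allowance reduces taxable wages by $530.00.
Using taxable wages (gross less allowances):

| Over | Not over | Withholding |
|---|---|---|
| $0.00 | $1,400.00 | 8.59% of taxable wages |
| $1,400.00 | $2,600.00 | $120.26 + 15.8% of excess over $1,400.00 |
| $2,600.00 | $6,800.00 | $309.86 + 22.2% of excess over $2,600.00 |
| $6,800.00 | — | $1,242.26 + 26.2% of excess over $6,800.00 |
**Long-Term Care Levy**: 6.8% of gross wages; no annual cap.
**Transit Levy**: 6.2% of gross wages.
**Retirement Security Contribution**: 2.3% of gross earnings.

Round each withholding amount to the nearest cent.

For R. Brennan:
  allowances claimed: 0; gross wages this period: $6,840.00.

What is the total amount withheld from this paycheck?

$2,299.26

Income Tax: taxable = $6,840.00
  $1,242.26 + 26.2% × ($6,840.00 − $6,800.00) = $1,242.26 + 26.2% × $40.00 = $1,252.74
Long-Term Care Levy: 6.8% × $6,840.00 = $465.12
Transit Levy: 6.2% × $6,840.00 = $424.08
Retirement Security Contribution: 2.3% × $6,840.00 = $157.32
Total: $1,252.74 + $465.12 + $424.08 + $157.32 = $2,299.26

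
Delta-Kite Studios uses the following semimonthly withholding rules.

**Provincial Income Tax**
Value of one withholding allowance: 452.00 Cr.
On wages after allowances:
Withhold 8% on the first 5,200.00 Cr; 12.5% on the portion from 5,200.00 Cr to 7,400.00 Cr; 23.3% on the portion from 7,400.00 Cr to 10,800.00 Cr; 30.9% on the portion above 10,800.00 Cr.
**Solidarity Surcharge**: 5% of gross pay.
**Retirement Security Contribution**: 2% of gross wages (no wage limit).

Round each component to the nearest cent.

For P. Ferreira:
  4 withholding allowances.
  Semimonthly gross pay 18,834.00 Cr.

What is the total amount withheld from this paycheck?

Provincial Income Tax: taxable = 18,834.00 Cr − 4×452.00 Cr = 17,026.00 Cr
  1,483.20 Cr + 30.9% × (17,026.00 Cr − 10,800.00 Cr) = 1,483.20 Cr + 30.9% × 6,226.00 Cr = 3,407.03 Cr
Solidarity Surcharge: 5% × 18,834.00 Cr = 941.70 Cr
Retirement Security Contribution: 2% × 18,834.00 Cr = 376.68 Cr
Total: 3,407.03 Cr + 941.70 Cr + 376.68 Cr = 4,725.41 Cr

4,725.41 Cr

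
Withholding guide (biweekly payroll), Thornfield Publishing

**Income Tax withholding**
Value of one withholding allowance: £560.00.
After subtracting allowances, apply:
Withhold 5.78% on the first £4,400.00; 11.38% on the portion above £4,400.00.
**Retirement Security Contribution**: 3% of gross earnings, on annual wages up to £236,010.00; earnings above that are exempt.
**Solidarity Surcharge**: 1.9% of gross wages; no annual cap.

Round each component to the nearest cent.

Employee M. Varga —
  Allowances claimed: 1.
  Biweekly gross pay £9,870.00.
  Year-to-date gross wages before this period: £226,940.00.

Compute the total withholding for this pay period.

£1,272.71

Income Tax: taxable = £9,870.00 − 1×£560.00 = £9,310.00
  £254.32 + 11.38% × (£9,310.00 − £4,400.00) = £254.32 + 11.38% × £4,910.00 = £813.08
Retirement Security Contribution: cap £236,010.00 − YTD £226,940.00 = £9,070.00 subject; 3% × £9,070.00 = £272.10
Solidarity Surcharge: 1.9% × £9,870.00 = £187.53
Total: £813.08 + £272.10 + £187.53 = £1,272.71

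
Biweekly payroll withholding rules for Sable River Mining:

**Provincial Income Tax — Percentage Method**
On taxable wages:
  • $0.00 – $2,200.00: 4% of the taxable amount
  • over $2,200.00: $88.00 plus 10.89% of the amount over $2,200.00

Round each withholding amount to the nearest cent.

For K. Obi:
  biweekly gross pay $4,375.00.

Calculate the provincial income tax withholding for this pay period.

Provincial Income Tax: taxable = $4,375.00
  $88.00 + 10.89% × ($4,375.00 − $2,200.00) = $88.00 + 10.89% × $2,175.00 = $324.86

$324.86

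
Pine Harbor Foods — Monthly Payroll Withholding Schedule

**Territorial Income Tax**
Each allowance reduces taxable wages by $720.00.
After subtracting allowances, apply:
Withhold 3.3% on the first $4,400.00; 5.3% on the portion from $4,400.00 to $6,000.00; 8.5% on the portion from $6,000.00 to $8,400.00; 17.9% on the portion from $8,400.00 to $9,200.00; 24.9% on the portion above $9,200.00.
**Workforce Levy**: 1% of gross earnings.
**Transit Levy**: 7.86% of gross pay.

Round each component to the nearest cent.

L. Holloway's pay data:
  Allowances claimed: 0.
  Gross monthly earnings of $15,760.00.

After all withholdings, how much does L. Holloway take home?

Territorial Income Tax: taxable = $15,760.00
  $577.20 + 24.9% × ($15,760.00 − $9,200.00) = $577.20 + 24.9% × $6,560.00 = $2,210.64
Workforce Levy: 1% × $15,760.00 = $157.60
Transit Levy: 7.86% × $15,760.00 = $1,238.74
Total withheld: $2,210.64 + $157.60 + $1,238.74 = $3,606.98
Net pay: $15,760.00 − $3,606.98 = $12,153.02

$12,153.02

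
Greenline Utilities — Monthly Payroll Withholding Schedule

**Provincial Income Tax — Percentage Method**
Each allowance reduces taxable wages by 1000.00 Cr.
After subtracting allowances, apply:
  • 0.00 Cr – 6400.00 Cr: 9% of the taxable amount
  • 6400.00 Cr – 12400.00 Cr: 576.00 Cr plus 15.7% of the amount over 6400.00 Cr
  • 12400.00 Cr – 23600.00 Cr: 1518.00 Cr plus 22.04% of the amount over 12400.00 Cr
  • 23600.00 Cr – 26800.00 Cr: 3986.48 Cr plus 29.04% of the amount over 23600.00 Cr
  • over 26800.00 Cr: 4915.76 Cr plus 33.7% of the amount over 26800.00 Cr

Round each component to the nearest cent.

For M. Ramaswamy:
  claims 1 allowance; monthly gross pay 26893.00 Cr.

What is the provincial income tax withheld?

Provincial Income Tax: taxable = 26893.00 Cr − 1×1000.00 Cr = 25893.00 Cr
  3986.48 Cr + 29.04% × (25893.00 Cr − 23600.00 Cr) = 3986.48 Cr + 29.04% × 2293.00 Cr = 4652.37 Cr

4652.37 Cr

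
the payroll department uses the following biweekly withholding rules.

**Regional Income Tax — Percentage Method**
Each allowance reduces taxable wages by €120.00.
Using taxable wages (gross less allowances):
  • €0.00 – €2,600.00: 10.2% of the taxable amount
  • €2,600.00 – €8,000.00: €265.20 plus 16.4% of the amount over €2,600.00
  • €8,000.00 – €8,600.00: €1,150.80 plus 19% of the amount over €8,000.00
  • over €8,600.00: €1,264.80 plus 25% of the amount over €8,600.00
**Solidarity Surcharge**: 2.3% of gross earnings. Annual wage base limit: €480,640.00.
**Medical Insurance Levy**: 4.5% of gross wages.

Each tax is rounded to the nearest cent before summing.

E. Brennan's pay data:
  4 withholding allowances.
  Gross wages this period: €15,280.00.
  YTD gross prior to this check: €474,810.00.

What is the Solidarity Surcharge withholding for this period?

€134.09

Solidarity Surcharge: cap €480,640.00 − YTD €474,810.00 = €5,830.00 subject; 2.3% × €5,830.00 = €134.09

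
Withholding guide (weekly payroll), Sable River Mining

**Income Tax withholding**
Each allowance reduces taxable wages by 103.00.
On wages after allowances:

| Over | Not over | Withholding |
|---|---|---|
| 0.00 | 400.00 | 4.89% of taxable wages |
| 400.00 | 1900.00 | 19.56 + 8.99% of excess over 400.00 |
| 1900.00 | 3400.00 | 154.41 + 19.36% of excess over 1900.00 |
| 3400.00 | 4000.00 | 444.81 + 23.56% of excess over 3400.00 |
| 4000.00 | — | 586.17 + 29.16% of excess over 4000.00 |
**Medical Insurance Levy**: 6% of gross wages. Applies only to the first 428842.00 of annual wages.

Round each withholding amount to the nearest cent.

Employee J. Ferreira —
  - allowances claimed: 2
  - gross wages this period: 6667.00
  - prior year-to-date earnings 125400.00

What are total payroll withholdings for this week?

1703.82

Income Tax: taxable = 6667.00 − 2×103.00 = 6461.00
  586.17 + 29.16% × (6461.00 − 4000.00) = 586.17 + 29.16% × 2461.00 = 1303.80
Medical Insurance Levy: 6% × 6667.00 = 400.02
Total: 1303.80 + 400.02 = 1703.82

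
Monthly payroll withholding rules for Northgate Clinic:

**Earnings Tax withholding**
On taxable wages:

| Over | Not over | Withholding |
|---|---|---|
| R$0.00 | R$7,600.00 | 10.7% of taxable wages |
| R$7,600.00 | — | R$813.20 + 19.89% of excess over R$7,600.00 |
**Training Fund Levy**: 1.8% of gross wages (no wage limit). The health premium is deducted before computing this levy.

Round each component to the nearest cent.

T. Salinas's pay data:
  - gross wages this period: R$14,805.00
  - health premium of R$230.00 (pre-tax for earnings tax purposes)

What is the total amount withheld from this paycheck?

Earnings Tax: taxable = R$14,805.00 − R$230.00 = R$14,575.00
  R$813.20 + 19.89% × (R$14,575.00 − R$7,600.00) = R$813.20 + 19.89% × R$6,975.00 = R$2,200.53
Training Fund Levy: 1.8% × R$14,575.00 = R$262.35
Total: R$2,200.53 + R$262.35 = R$2,462.88

R$2,462.88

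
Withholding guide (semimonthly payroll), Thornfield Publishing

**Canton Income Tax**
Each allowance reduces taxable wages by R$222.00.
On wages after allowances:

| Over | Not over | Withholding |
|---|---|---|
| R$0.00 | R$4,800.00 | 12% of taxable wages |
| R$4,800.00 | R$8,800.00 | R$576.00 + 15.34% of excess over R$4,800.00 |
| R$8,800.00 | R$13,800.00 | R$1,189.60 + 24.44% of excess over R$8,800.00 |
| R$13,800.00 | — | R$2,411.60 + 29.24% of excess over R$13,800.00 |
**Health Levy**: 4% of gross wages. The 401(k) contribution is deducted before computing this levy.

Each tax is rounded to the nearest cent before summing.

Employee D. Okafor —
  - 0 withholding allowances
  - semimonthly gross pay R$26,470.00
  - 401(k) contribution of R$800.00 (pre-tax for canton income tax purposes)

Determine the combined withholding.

Canton Income Tax: taxable = R$26,470.00 − R$800.00 = R$25,670.00
  R$2,411.60 + 29.24% × (R$25,670.00 − R$13,800.00) = R$2,411.60 + 29.24% × R$11,870.00 = R$5,882.39
Health Levy: 4% × R$25,670.00 = R$1,026.80
Total: R$5,882.39 + R$1,026.80 = R$6,909.19

R$6,909.19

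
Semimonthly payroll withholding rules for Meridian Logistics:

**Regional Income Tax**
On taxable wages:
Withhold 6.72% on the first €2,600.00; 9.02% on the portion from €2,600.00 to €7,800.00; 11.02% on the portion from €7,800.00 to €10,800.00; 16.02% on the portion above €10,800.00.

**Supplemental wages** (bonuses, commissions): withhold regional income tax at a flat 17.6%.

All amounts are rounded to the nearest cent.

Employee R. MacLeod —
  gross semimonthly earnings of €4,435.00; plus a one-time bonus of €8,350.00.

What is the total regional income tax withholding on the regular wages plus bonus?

€1,809.84

Regional Income Tax: taxable = €4,435.00
  €174.72 + 9.02% × (€4,435.00 − €2,600.00) = €174.72 + 9.02% × €1,835.00 = €340.24
Supplemental (17.6% flat on bonus): 17.6% × €8,350.00 = €1,469.60
Total regional income tax: €340.24 + €1,469.60 = €1,809.84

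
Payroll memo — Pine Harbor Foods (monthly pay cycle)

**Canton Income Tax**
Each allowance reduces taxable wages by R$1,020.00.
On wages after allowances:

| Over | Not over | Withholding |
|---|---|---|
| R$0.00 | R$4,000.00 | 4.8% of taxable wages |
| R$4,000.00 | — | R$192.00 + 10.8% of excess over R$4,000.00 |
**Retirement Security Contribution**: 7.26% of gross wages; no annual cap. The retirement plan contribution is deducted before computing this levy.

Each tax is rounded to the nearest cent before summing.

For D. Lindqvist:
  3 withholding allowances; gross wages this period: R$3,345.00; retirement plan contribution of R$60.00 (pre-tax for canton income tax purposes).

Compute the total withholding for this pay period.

R$249.29

Canton Income Tax: taxable = R$3,345.00 − R$60.00 − 3×R$1,020.00 = R$225.00
  4.8% × R$225.00 = R$10.80
Retirement Security Contribution: 7.26% × R$3,285.00 = R$238.49
Total: R$10.80 + R$238.49 = R$249.29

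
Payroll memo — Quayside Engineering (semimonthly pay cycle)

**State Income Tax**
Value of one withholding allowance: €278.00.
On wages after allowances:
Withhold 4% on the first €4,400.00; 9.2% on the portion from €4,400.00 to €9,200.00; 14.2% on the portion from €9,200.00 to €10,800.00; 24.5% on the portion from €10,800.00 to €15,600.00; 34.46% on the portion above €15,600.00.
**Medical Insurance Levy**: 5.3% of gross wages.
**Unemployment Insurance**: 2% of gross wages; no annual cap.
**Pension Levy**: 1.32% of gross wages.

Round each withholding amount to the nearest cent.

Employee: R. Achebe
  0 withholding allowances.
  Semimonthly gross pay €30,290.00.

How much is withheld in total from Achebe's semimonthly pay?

€9,693.97

State Income Tax: taxable = €30,290.00
  €2,020.80 + 34.46% × (€30,290.00 − €15,600.00) = €2,020.80 + 34.46% × €14,690.00 = €7,082.97
Medical Insurance Levy: 5.3% × €30,290.00 = €1,605.37
Unemployment Insurance: 2% × €30,290.00 = €605.80
Pension Levy: 1.32% × €30,290.00 = €399.83
Total: €7,082.97 + €1,605.37 + €605.80 + €399.83 = €9,693.97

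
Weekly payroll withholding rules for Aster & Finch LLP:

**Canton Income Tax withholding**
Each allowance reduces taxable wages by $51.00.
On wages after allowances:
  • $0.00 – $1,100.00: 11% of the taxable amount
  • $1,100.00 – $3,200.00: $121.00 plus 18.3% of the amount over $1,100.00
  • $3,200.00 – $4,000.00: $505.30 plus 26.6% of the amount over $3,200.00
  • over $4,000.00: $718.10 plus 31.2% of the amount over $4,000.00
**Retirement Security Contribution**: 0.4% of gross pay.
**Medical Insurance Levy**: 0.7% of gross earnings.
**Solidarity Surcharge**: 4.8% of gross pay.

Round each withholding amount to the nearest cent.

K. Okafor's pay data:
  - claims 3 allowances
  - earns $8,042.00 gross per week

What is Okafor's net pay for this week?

$5,636.05

Canton Income Tax: taxable = $8,042.00 − 3×$51.00 = $7,889.00
  $718.10 + 31.2% × ($7,889.00 − $4,000.00) = $718.10 + 31.2% × $3,889.00 = $1,931.47
Retirement Security Contribution: 0.4% × $8,042.00 = $32.17
Medical Insurance Levy: 0.7% × $8,042.00 = $56.29
Solidarity Surcharge: 4.8% × $8,042.00 = $386.02
Total withheld: $1,931.47 + $32.17 + $56.29 + $386.02 = $2,405.95
Net pay: $8,042.00 − $2,405.95 = $5,636.05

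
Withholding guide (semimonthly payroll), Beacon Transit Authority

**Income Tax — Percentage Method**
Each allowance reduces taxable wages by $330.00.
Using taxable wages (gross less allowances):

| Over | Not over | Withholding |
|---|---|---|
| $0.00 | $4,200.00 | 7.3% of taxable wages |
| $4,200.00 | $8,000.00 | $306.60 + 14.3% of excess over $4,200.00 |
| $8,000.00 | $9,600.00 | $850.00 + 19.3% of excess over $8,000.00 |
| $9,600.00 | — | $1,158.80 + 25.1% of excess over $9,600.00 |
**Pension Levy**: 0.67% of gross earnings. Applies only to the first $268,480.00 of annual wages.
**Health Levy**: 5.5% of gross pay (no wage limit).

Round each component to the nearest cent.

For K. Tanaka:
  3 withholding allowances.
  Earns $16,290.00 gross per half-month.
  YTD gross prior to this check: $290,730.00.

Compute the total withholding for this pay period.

$3,485.45

Income Tax: taxable = $16,290.00 − 3×$330.00 = $15,300.00
  $1,158.80 + 25.1% × ($15,300.00 − $9,600.00) = $1,158.80 + 25.1% × $5,700.00 = $2,589.50
Pension Levy: YTD $290,730.00 ≥ cap $268,480.00 → $0.00
Health Levy: 5.5% × $16,290.00 = $895.95
Total: $2,589.50 + $0.00 + $895.95 = $3,485.45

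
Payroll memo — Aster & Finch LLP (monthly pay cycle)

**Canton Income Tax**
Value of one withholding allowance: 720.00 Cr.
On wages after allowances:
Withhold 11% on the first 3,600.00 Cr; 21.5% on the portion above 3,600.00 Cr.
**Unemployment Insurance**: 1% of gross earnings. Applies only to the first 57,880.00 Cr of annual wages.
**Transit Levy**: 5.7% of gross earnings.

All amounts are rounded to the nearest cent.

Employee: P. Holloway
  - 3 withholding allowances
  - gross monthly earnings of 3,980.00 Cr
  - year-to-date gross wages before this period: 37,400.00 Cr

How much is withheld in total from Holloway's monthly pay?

Canton Income Tax: taxable = 3,980.00 Cr − 3×720.00 Cr = 1,820.00 Cr
  11% × 1,820.00 Cr = 200.20 Cr
Unemployment Insurance: 1% × 3,980.00 Cr = 39.80 Cr
Transit Levy: 5.7% × 3,980.00 Cr = 226.86 Cr
Total: 200.20 Cr + 39.80 Cr + 226.86 Cr = 466.86 Cr

466.86 Cr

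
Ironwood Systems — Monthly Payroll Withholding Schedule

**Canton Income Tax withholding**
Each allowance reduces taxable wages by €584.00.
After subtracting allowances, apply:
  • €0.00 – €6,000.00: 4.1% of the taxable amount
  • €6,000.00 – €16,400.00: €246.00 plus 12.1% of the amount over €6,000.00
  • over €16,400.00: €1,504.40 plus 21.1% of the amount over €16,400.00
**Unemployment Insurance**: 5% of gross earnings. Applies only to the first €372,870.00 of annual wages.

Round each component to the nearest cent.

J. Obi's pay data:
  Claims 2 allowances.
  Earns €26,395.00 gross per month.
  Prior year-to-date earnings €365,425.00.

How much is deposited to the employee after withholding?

Canton Income Tax: taxable = €26,395.00 − 2×€584.00 = €25,227.00
  €1,504.40 + 21.1% × (€25,227.00 − €16,400.00) = €1,504.40 + 21.1% × €8,827.00 = €3,366.90
Unemployment Insurance: cap €372,870.00 − YTD €365,425.00 = €7,445.00 subject; 5% × €7,445.00 = €372.25
Total withheld: €3,366.90 + €372.25 = €3,739.15
Net pay: €26,395.00 − €3,739.15 = €22,655.85

€22,655.85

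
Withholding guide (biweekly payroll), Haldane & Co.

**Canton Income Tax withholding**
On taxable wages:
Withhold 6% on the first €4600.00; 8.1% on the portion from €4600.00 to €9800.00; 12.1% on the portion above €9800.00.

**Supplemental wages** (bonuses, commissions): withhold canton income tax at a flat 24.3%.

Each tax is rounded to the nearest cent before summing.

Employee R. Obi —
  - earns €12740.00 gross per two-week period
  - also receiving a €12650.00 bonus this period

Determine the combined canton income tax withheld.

Canton Income Tax: taxable = €12740.00
  €697.20 + 12.1% × (€12740.00 − €9800.00) = €697.20 + 12.1% × €2940.00 = €1052.94
Supplemental (24.3% flat on bonus): 24.3% × €12650.00 = €3073.95
Total canton income tax: €1052.94 + €3073.95 = €4126.89

€4126.89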